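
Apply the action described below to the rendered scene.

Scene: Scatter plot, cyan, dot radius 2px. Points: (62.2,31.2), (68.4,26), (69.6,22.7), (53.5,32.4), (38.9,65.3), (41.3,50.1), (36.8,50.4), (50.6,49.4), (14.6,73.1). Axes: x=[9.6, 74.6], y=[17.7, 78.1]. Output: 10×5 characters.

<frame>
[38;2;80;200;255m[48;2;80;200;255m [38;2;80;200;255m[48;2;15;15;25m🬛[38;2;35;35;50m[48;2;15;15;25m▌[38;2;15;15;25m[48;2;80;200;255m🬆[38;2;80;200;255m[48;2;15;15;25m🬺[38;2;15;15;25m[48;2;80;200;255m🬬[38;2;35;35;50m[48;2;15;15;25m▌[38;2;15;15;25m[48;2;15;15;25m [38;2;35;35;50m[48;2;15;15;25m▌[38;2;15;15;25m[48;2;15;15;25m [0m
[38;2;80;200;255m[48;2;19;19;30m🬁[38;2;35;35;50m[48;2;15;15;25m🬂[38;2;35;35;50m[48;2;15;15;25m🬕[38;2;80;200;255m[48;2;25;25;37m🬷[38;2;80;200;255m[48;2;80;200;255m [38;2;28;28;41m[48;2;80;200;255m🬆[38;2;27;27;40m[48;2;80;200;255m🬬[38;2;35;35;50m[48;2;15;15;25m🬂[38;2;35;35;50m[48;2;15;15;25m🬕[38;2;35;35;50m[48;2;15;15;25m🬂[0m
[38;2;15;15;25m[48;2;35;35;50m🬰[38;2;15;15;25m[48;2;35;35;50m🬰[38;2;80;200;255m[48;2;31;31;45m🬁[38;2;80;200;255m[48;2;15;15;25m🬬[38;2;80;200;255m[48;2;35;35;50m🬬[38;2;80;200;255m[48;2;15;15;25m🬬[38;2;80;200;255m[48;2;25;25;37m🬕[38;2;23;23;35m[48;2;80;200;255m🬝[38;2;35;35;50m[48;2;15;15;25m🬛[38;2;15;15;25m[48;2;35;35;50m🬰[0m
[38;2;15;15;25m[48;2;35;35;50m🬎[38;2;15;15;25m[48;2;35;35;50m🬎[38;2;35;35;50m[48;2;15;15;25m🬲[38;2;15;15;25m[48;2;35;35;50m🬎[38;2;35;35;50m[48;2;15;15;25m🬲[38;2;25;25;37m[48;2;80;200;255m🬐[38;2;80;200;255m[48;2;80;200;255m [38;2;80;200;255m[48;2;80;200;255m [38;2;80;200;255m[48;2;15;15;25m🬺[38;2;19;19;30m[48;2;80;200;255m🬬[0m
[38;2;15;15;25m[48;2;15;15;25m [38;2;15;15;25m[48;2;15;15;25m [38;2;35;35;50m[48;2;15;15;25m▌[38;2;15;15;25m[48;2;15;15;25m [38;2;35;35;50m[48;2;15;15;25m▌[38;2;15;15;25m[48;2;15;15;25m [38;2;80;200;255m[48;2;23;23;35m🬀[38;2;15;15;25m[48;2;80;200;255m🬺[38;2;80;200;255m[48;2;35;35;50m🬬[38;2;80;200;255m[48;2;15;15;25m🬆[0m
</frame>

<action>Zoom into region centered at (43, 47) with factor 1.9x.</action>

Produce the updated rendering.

<frame>
[38;2;15;15;25m[48;2;15;15;25m [38;2;15;15;25m[48;2;15;15;25m [38;2;35;35;50m[48;2;15;15;25m▌[38;2;15;15;25m[48;2;15;15;25m [38;2;35;35;50m[48;2;15;15;25m▌[38;2;15;15;25m[48;2;15;15;25m [38;2;35;35;50m[48;2;15;15;25m▌[38;2;15;15;25m[48;2;15;15;25m [38;2;35;35;50m[48;2;15;15;25m▌[38;2;15;15;25m[48;2;15;15;25m [0m
[38;2;35;35;50m[48;2;15;15;25m🬂[38;2;35;35;50m[48;2;15;15;25m🬂[38;2;35;35;50m[48;2;80;200;255m🬆[38;2;80;200;255m[48;2;35;35;50m🬺[38;2;80;200;255m[48;2;35;35;50m🬺[38;2;25;25;37m[48;2;80;200;255m🬎[38;2;35;35;50m[48;2;80;200;255m🬀[38;2;80;200;255m[48;2;28;28;41m🬱[38;2;35;35;50m[48;2;15;15;25m🬕[38;2;35;35;50m[48;2;15;15;25m🬂[0m
[38;2;15;15;25m[48;2;35;35;50m🬰[38;2;15;15;25m[48;2;35;35;50m🬰[38;2;80;200;255m[48;2;31;31;45m🬁[38;2;80;200;255m[48;2;21;21;33m🬆[38;2;80;200;255m[48;2;28;28;41m🬆[38;2;15;15;25m[48;2;35;35;50m🬰[38;2;80;200;255m[48;2;28;28;41m🬊[38;2;80;200;255m[48;2;23;23;35m🬀[38;2;35;35;50m[48;2;15;15;25m🬛[38;2;15;15;25m[48;2;35;35;50m🬰[0m
[38;2;15;15;25m[48;2;35;35;50m🬎[38;2;15;15;25m[48;2;35;35;50m🬎[38;2;35;35;50m[48;2;15;15;25m🬲[38;2;15;15;25m[48;2;35;35;50m🬎[38;2;35;35;50m[48;2;15;15;25m🬲[38;2;15;15;25m[48;2;35;35;50m🬎[38;2;35;35;50m[48;2;15;15;25m🬲[38;2;19;19;30m[48;2;80;200;255m🬝[38;2;35;35;50m[48;2;15;15;25m🬲[38;2;15;15;25m[48;2;35;35;50m🬎[0m
[38;2;15;15;25m[48;2;15;15;25m [38;2;15;15;25m[48;2;15;15;25m [38;2;35;35;50m[48;2;15;15;25m▌[38;2;15;15;25m[48;2;15;15;25m [38;2;35;35;50m[48;2;15;15;25m▌[38;2;15;15;25m[48;2;15;15;25m [38;2;27;27;40m[48;2;80;200;255m🬴[38;2;80;200;255m[48;2;80;200;255m [38;2;80;200;255m[48;2;15;15;25m🬛[38;2;15;15;25m[48;2;15;15;25m [0m
</frame>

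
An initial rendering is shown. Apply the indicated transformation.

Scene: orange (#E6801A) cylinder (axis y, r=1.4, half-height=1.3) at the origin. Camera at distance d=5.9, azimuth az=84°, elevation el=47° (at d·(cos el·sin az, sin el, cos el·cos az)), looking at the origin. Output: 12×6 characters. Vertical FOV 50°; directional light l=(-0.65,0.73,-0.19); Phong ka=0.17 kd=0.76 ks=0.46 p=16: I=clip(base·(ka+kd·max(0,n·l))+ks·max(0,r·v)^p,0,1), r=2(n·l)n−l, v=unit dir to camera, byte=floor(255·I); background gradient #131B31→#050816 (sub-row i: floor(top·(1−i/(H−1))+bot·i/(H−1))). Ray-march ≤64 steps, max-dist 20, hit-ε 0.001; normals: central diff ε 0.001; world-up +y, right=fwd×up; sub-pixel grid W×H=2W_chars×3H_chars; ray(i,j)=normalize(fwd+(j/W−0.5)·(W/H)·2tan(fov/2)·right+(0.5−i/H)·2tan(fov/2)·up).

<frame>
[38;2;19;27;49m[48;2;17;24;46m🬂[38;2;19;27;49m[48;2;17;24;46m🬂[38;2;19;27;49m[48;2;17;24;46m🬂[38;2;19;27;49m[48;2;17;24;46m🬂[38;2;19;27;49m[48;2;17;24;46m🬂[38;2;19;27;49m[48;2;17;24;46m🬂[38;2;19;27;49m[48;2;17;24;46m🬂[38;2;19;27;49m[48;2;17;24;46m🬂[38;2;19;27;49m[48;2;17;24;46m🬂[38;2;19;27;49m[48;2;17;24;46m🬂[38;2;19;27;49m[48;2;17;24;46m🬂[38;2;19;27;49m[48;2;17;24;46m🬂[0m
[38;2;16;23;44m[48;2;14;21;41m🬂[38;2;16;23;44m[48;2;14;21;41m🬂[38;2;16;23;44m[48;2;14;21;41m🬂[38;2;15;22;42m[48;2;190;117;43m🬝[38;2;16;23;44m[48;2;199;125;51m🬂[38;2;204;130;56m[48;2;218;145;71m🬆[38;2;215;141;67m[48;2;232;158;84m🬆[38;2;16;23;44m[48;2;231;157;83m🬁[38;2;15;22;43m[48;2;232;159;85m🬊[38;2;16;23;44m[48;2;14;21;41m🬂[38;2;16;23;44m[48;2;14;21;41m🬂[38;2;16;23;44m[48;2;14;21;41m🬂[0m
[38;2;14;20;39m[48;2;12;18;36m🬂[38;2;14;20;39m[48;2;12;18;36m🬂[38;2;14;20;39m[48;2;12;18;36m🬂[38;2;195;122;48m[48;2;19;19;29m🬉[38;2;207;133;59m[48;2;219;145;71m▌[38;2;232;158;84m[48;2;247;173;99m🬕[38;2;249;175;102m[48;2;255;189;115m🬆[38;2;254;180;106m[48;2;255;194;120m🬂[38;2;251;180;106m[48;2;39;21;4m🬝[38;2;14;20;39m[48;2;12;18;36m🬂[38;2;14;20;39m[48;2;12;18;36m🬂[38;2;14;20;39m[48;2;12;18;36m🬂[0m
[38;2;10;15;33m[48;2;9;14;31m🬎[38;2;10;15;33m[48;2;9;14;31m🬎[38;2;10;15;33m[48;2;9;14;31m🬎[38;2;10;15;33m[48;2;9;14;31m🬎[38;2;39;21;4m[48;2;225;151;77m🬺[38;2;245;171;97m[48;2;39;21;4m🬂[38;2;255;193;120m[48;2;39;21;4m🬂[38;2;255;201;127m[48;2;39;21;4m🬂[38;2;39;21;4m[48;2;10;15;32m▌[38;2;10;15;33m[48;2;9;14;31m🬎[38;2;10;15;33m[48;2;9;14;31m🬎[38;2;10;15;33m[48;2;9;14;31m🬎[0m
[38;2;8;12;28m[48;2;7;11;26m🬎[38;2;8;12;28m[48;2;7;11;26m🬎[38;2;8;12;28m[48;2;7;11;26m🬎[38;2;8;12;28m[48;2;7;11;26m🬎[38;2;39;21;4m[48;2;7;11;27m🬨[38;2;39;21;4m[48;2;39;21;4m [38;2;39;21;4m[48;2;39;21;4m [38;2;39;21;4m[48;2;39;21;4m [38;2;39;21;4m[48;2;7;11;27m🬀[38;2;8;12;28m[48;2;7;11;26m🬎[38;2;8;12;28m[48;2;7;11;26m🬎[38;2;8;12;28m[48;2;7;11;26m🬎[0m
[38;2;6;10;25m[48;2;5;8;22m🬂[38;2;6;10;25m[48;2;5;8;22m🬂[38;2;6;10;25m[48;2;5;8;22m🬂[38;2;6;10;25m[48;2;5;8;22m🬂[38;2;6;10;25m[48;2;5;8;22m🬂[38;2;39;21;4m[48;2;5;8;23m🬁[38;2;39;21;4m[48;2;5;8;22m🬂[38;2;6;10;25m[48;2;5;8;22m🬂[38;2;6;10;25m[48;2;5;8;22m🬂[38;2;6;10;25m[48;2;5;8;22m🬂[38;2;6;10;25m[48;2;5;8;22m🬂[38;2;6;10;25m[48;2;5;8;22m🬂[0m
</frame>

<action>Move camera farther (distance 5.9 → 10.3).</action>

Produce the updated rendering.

<frame>
[38;2;19;27;49m[48;2;17;24;46m🬂[38;2;19;27;49m[48;2;17;24;46m🬂[38;2;19;27;49m[48;2;17;24;46m🬂[38;2;19;27;49m[48;2;17;24;46m🬂[38;2;19;27;49m[48;2;17;24;46m🬂[38;2;19;27;49m[48;2;17;24;46m🬂[38;2;19;27;49m[48;2;17;24;46m🬂[38;2;19;27;49m[48;2;17;24;46m🬂[38;2;19;27;49m[48;2;17;24;46m🬂[38;2;19;27;49m[48;2;17;24;46m🬂[38;2;19;27;49m[48;2;17;24;46m🬂[38;2;19;27;49m[48;2;17;24;46m🬂[0m
[38;2;16;23;44m[48;2;14;21;41m🬂[38;2;16;23;44m[48;2;14;21;41m🬂[38;2;16;23;44m[48;2;14;21;41m🬂[38;2;16;23;44m[48;2;14;21;41m🬂[38;2;16;23;44m[48;2;14;21;41m🬂[38;2;16;23;44m[48;2;14;21;41m🬂[38;2;16;23;44m[48;2;14;21;41m🬂[38;2;16;23;44m[48;2;14;21;41m🬂[38;2;16;23;44m[48;2;14;21;41m🬂[38;2;16;23;44m[48;2;14;21;41m🬂[38;2;16;23;44m[48;2;14;21;41m🬂[38;2;16;23;44m[48;2;14;21;41m🬂[0m
[38;2;14;20;39m[48;2;12;18;36m🬂[38;2;14;20;39m[48;2;12;18;36m🬂[38;2;14;20;39m[48;2;12;18;36m🬂[38;2;14;20;39m[48;2;12;18;36m🬂[38;2;14;20;39m[48;2;12;18;36m🬂[38;2;232;158;84m[48;2;247;173;99m🬕[38;2;249;175;102m[48;2;255;189;115m🬆[38;2;254;189;115m[48;2;13;19;37m▌[38;2;14;20;39m[48;2;12;18;36m🬂[38;2;14;20;39m[48;2;12;18;36m🬂[38;2;14;20;39m[48;2;12;18;36m🬂[38;2;14;20;39m[48;2;12;18;36m🬂[0m
[38;2;10;15;33m[48;2;9;14;31m🬎[38;2;10;15;33m[48;2;9;14;31m🬎[38;2;10;15;33m[48;2;9;14;31m🬎[38;2;10;15;33m[48;2;9;14;31m🬎[38;2;10;15;33m[48;2;9;14;31m🬎[38;2;39;21;4m[48;2;252;178;104m🬺[38;2;255;193;120m[48;2;39;21;4m🬂[38;2;39;21;4m[48;2;10;15;32m▌[38;2;10;15;33m[48;2;9;14;31m🬎[38;2;10;15;33m[48;2;9;14;31m🬎[38;2;10;15;33m[48;2;9;14;31m🬎[38;2;10;15;33m[48;2;9;14;31m🬎[0m
[38;2;8;12;28m[48;2;7;11;26m🬎[38;2;8;12;28m[48;2;7;11;26m🬎[38;2;8;12;28m[48;2;7;11;26m🬎[38;2;8;12;28m[48;2;7;11;26m🬎[38;2;8;12;28m[48;2;7;11;26m🬎[38;2;39;21;4m[48;2;7;11;27m🬁[38;2;39;21;4m[48;2;7;11;27m🬂[38;2;8;12;28m[48;2;7;11;26m🬎[38;2;8;12;28m[48;2;7;11;26m🬎[38;2;8;12;28m[48;2;7;11;26m🬎[38;2;8;12;28m[48;2;7;11;26m🬎[38;2;8;12;28m[48;2;7;11;26m🬎[0m
[38;2;6;10;25m[48;2;5;8;22m🬂[38;2;6;10;25m[48;2;5;8;22m🬂[38;2;6;10;25m[48;2;5;8;22m🬂[38;2;6;10;25m[48;2;5;8;22m🬂[38;2;6;10;25m[48;2;5;8;22m🬂[38;2;6;10;25m[48;2;5;8;22m🬂[38;2;6;10;25m[48;2;5;8;22m🬂[38;2;6;10;25m[48;2;5;8;22m🬂[38;2;6;10;25m[48;2;5;8;22m🬂[38;2;6;10;25m[48;2;5;8;22m🬂[38;2;6;10;25m[48;2;5;8;22m🬂[38;2;6;10;25m[48;2;5;8;22m🬂[0m
</frame>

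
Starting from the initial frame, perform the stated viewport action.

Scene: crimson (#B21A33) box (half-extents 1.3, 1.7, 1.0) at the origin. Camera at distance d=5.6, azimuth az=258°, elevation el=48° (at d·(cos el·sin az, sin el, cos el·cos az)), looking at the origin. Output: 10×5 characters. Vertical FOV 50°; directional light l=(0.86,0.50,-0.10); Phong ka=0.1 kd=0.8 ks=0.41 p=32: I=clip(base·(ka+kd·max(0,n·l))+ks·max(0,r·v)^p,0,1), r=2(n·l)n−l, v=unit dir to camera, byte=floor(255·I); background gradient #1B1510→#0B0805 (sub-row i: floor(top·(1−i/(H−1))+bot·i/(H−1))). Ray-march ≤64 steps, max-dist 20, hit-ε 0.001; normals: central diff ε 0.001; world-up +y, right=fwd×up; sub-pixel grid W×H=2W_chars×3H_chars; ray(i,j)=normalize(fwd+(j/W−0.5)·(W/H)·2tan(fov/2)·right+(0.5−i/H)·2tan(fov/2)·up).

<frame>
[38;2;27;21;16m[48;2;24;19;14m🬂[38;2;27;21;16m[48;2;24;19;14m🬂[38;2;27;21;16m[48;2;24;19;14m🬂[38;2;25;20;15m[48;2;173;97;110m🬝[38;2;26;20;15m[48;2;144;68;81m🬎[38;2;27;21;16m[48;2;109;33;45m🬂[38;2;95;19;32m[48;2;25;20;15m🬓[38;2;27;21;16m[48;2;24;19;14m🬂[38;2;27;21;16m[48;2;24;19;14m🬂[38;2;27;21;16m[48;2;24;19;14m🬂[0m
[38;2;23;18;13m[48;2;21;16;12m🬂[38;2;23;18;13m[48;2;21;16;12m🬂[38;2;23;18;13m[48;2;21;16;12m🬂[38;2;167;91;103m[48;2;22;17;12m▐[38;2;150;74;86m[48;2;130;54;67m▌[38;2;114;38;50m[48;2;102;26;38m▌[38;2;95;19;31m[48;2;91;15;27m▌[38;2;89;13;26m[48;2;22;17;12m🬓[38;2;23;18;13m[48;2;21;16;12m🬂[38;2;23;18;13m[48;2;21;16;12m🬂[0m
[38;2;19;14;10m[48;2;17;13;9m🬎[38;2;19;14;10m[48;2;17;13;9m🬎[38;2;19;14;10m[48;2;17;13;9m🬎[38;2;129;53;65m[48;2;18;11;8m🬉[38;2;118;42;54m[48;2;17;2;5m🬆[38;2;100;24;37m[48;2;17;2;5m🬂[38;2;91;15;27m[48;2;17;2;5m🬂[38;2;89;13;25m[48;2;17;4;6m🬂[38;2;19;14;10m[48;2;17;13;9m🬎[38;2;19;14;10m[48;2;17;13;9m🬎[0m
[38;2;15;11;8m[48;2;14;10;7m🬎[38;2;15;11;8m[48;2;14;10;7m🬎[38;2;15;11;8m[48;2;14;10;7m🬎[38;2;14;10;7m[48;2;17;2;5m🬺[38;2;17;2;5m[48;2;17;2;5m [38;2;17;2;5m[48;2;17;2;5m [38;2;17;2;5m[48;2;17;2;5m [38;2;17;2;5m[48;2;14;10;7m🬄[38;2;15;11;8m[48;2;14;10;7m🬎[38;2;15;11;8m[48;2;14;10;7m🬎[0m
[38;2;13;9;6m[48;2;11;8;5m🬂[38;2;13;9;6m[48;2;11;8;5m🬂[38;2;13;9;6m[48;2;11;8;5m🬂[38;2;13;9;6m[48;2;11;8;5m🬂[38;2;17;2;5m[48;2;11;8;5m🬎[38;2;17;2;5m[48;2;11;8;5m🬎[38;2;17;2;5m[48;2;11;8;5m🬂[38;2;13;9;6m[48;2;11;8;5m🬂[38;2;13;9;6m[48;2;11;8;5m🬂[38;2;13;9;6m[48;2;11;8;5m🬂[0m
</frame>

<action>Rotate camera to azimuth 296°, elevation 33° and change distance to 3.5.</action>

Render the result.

<frame>
[38;2;17;2;5m[48;2;17;2;5m [38;2;17;2;5m[48;2;17;2;5m [38;2;17;2;5m[48;2;17;2;5m [38;2;17;2;5m[48;2;17;2;5m [38;2;17;2;5m[48;2;17;2;5m [38;2;17;2;5m[48;2;91;15;28m🬺[38;2;93;17;30m[48;2;17;2;5m🬂[38;2;96;20;32m[48;2;17;2;5m🬀[38;2;17;2;5m[48;2;25;20;15m▌[38;2;27;21;16m[48;2;24;19;14m🬂[0m
[38;2;17;2;5m[48;2;21;16;12m🬬[38;2;17;2;5m[48;2;17;2;5m [38;2;17;2;5m[48;2;17;2;5m [38;2;17;2;5m[48;2;17;2;5m [38;2;17;2;5m[48;2;17;2;5m [38;2;17;2;5m[48;2;17;2;5m [38;2;17;2;5m[48;2;17;2;5m [38;2;17;2;5m[48;2;17;2;5m [38;2;17;2;5m[48;2;21;16;12m🬀[38;2;23;18;13m[48;2;21;16;12m🬂[0m
[38;2;18;13;9m[48;2;17;2;5m🬲[38;2;17;2;5m[48;2;17;2;5m [38;2;17;2;5m[48;2;17;2;5m [38;2;17;2;5m[48;2;17;2;5m [38;2;17;2;5m[48;2;17;2;5m [38;2;17;2;5m[48;2;17;2;5m [38;2;17;2;5m[48;2;17;2;5m [38;2;17;2;5m[48;2;17;13;9m🬝[38;2;19;14;10m[48;2;17;13;9m🬎[38;2;19;14;10m[48;2;17;13;9m🬎[0m
[38;2;15;11;8m[48;2;14;10;7m🬎[38;2;17;2;5m[48;2;14;10;7m🬬[38;2;17;2;5m[48;2;17;2;5m [38;2;17;2;5m[48;2;17;2;5m [38;2;17;2;5m[48;2;17;2;5m [38;2;17;2;5m[48;2;17;2;5m [38;2;17;2;5m[48;2;17;2;5m [38;2;17;2;5m[48;2;15;11;7m▌[38;2;15;11;8m[48;2;14;10;7m🬎[38;2;15;11;8m[48;2;14;10;7m🬎[0m
[38;2;13;9;6m[48;2;11;8;5m🬂[38;2;17;2;5m[48;2;11;8;5m🬁[38;2;17;2;5m[48;2;17;2;5m [38;2;17;2;5m[48;2;17;2;5m [38;2;17;2;5m[48;2;17;2;5m [38;2;17;2;5m[48;2;17;2;5m [38;2;17;2;5m[48;2;17;2;5m [38;2;13;9;6m[48;2;11;8;5m🬂[38;2;13;9;6m[48;2;11;8;5m🬂[38;2;13;9;6m[48;2;11;8;5m🬂[0m
</frame>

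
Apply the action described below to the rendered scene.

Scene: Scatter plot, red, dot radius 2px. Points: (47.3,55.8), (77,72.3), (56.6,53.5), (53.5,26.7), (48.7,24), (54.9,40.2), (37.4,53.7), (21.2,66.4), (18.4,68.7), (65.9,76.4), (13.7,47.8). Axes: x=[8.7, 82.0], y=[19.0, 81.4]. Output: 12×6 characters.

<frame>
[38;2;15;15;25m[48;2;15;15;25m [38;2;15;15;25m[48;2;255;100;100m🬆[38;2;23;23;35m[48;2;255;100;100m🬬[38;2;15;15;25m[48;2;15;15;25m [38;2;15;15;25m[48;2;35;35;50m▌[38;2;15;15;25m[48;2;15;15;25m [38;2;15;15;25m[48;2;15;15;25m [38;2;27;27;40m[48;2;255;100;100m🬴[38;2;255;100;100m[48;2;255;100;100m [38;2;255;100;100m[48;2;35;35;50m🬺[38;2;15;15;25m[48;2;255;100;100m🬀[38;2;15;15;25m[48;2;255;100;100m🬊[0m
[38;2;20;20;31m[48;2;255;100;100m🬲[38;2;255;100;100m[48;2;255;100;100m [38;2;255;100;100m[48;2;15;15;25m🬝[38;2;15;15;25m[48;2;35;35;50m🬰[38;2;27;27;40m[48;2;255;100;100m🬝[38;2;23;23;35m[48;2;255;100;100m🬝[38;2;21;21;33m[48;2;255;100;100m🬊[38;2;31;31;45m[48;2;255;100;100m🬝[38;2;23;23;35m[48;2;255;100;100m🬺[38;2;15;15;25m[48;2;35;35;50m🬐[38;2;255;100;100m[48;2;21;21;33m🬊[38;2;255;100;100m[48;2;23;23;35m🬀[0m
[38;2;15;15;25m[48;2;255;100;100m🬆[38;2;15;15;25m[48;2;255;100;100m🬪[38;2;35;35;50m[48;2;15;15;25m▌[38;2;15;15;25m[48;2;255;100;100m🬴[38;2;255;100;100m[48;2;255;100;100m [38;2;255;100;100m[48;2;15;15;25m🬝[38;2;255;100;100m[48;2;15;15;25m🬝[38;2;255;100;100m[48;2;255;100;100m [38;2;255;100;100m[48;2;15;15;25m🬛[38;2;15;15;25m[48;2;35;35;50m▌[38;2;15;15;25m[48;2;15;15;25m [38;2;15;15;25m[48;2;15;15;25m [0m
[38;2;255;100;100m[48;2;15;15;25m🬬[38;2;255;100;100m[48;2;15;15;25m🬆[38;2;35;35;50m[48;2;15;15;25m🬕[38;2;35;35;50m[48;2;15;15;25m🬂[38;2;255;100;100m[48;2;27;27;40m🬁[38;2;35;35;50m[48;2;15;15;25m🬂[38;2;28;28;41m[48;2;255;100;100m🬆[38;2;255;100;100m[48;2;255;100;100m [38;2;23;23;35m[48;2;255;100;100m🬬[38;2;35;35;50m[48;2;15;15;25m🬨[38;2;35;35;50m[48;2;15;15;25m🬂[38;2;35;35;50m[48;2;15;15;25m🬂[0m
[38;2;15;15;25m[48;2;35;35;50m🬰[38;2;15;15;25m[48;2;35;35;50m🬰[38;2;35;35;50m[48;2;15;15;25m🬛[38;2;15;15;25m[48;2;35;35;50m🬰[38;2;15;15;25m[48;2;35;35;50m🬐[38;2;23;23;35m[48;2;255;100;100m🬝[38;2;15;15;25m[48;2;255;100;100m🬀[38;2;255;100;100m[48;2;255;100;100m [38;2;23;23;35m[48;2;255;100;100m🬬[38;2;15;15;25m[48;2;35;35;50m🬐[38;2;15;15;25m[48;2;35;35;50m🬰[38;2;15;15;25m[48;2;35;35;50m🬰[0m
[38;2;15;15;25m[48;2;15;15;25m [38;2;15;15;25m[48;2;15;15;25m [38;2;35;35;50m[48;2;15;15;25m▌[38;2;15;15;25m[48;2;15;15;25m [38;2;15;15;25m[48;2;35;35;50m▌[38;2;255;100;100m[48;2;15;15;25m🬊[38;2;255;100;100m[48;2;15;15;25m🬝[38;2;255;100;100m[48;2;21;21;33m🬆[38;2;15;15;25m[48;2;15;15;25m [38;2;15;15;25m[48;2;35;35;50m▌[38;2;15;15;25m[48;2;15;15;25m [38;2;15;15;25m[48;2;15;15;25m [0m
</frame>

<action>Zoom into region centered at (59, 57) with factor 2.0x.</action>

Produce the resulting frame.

<frame>
[38;2;15;15;25m[48;2;15;15;25m [38;2;15;15;25m[48;2;15;15;25m [38;2;35;35;50m[48;2;15;15;25m▌[38;2;15;15;25m[48;2;15;15;25m [38;2;15;15;25m[48;2;35;35;50m▌[38;2;15;15;25m[48;2;15;15;25m [38;2;15;15;25m[48;2;15;15;25m [38;2;35;35;50m[48;2;15;15;25m▌[38;2;15;15;25m[48;2;15;15;25m [38;2;15;15;25m[48;2;35;35;50m▌[38;2;255;100;100m[48;2;15;15;25m🬊[38;2;255;100;100m[48;2;15;15;25m🬝[0m
[38;2;15;15;25m[48;2;35;35;50m🬰[38;2;15;15;25m[48;2;35;35;50m🬰[38;2;35;35;50m[48;2;15;15;25m🬛[38;2;15;15;25m[48;2;35;35;50m🬰[38;2;15;15;25m[48;2;35;35;50m🬐[38;2;15;15;25m[48;2;35;35;50m🬰[38;2;15;15;25m[48;2;35;35;50m🬰[38;2;35;35;50m[48;2;15;15;25m🬛[38;2;15;15;25m[48;2;35;35;50m🬰[38;2;15;15;25m[48;2;35;35;50m🬐[38;2;15;15;25m[48;2;35;35;50m🬰[38;2;15;15;25m[48;2;35;35;50m🬰[0m
[38;2;15;15;25m[48;2;15;15;25m [38;2;15;15;25m[48;2;255;100;100m🬝[38;2;21;21;33m[48;2;255;100;100m🬊[38;2;15;15;25m[48;2;15;15;25m [38;2;23;23;35m[48;2;255;100;100m🬝[38;2;15;15;25m[48;2;15;15;25m [38;2;15;15;25m[48;2;15;15;25m [38;2;35;35;50m[48;2;15;15;25m▌[38;2;15;15;25m[48;2;15;15;25m [38;2;15;15;25m[48;2;35;35;50m▌[38;2;15;15;25m[48;2;15;15;25m [38;2;15;15;25m[48;2;15;15;25m [0m
[38;2;35;35;50m[48;2;15;15;25m🬂[38;2;255;100;100m[48;2;15;15;25m🬊[38;2;255;100;100m[48;2;15;15;25m🬝[38;2;255;100;100m[48;2;20;20;31m🬈[38;2;255;100;100m[48;2;255;100;100m [38;2;255;100;100m[48;2;25;25;37m🬛[38;2;35;35;50m[48;2;15;15;25m🬂[38;2;35;35;50m[48;2;15;15;25m🬕[38;2;35;35;50m[48;2;15;15;25m🬂[38;2;35;35;50m[48;2;15;15;25m🬨[38;2;35;35;50m[48;2;15;15;25m🬂[38;2;35;35;50m[48;2;15;15;25m🬂[0m
[38;2;15;15;25m[48;2;35;35;50m🬰[38;2;15;15;25m[48;2;35;35;50m🬰[38;2;35;35;50m[48;2;15;15;25m🬛[38;2;15;15;25m[48;2;35;35;50m🬰[38;2;27;27;40m[48;2;255;100;100m🬺[38;2;15;15;25m[48;2;35;35;50m🬰[38;2;15;15;25m[48;2;35;35;50m🬰[38;2;35;35;50m[48;2;15;15;25m🬛[38;2;15;15;25m[48;2;35;35;50m🬰[38;2;15;15;25m[48;2;35;35;50m🬐[38;2;15;15;25m[48;2;35;35;50m🬰[38;2;15;15;25m[48;2;35;35;50m🬰[0m
[38;2;15;15;25m[48;2;15;15;25m [38;2;15;15;25m[48;2;15;15;25m [38;2;35;35;50m[48;2;15;15;25m▌[38;2;15;15;25m[48;2;255;100;100m🬆[38;2;255;100;100m[48;2;35;35;50m🬺[38;2;15;15;25m[48;2;255;100;100m🬬[38;2;15;15;25m[48;2;15;15;25m [38;2;35;35;50m[48;2;15;15;25m▌[38;2;15;15;25m[48;2;15;15;25m [38;2;15;15;25m[48;2;35;35;50m▌[38;2;15;15;25m[48;2;15;15;25m [38;2;15;15;25m[48;2;15;15;25m [0m
</frame>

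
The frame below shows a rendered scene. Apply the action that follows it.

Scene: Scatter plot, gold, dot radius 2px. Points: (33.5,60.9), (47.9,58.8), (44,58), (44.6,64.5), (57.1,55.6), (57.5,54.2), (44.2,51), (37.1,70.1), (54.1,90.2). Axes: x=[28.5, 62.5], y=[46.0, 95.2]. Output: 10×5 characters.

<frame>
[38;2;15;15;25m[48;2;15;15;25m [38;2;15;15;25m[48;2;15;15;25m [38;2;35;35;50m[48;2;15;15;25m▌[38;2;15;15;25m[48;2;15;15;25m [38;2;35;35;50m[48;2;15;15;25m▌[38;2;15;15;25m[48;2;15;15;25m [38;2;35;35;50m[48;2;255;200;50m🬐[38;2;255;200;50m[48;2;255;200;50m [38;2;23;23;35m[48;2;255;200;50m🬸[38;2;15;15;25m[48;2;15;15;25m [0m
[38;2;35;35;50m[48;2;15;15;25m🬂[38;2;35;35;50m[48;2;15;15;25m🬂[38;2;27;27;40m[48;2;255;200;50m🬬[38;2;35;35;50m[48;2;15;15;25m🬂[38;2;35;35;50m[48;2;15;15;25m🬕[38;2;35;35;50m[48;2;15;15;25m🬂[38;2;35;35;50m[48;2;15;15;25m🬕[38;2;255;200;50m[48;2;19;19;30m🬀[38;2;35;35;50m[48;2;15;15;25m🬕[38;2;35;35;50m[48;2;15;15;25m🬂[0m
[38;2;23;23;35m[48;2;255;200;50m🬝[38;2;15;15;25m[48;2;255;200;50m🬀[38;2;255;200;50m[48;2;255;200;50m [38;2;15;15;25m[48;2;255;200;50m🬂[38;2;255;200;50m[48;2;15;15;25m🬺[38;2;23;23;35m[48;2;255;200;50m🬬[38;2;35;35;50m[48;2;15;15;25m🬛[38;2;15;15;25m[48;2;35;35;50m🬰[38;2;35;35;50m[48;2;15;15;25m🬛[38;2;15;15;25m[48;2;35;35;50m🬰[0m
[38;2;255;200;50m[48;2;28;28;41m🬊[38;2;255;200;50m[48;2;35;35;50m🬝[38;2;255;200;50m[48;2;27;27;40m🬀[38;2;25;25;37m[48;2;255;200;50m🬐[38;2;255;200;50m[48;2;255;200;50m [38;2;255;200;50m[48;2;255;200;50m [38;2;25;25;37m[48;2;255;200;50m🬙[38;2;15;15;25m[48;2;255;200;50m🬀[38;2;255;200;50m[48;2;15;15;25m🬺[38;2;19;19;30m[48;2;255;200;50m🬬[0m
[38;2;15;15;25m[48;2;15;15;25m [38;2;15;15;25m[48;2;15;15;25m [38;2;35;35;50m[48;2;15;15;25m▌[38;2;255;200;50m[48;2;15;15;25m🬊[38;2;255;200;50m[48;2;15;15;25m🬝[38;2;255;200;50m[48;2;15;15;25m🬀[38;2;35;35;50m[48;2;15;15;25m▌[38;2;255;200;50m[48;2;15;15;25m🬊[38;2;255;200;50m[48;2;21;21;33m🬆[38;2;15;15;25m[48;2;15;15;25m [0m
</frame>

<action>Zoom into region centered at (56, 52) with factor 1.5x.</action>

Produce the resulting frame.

<frame>
[38;2;255;200;50m[48;2;255;200;50m [38;2;15;15;25m[48;2;255;200;50m🬨[38;2;35;35;50m[48;2;15;15;25m▌[38;2;15;15;25m[48;2;15;15;25m [38;2;35;35;50m[48;2;15;15;25m▌[38;2;15;15;25m[48;2;15;15;25m [38;2;35;35;50m[48;2;15;15;25m▌[38;2;15;15;25m[48;2;15;15;25m [38;2;35;35;50m[48;2;15;15;25m▌[38;2;15;15;25m[48;2;15;15;25m [0m
[38;2;255;200;50m[48;2;255;200;50m [38;2;255;200;50m[48;2;255;200;50m [38;2;255;200;50m[48;2;27;27;40m🬃[38;2;35;35;50m[48;2;15;15;25m🬂[38;2;35;35;50m[48;2;255;200;50m🬆[38;2;255;200;50m[48;2;35;35;50m🬺[38;2;27;27;40m[48;2;255;200;50m🬬[38;2;35;35;50m[48;2;15;15;25m🬂[38;2;35;35;50m[48;2;15;15;25m🬕[38;2;35;35;50m[48;2;15;15;25m🬂[0m
[38;2;255;200;50m[48;2;255;200;50m [38;2;255;200;50m[48;2;20;20;31m🬄[38;2;35;35;50m[48;2;15;15;25m🬛[38;2;15;15;25m[48;2;35;35;50m🬰[38;2;255;200;50m[48;2;28;28;41m🬊[38;2;255;200;50m[48;2;15;15;25m🬝[38;2;255;200;50m[48;2;27;27;40m🬀[38;2;15;15;25m[48;2;35;35;50m🬰[38;2;35;35;50m[48;2;15;15;25m🬛[38;2;15;15;25m[48;2;35;35;50m🬰[0m
[38;2;255;200;50m[48;2;23;23;35m🬀[38;2;15;15;25m[48;2;35;35;50m🬎[38;2;35;35;50m[48;2;15;15;25m🬲[38;2;15;15;25m[48;2;35;35;50m🬎[38;2;35;35;50m[48;2;15;15;25m🬲[38;2;15;15;25m[48;2;35;35;50m🬎[38;2;35;35;50m[48;2;15;15;25m🬲[38;2;15;15;25m[48;2;35;35;50m🬎[38;2;35;35;50m[48;2;15;15;25m🬲[38;2;15;15;25m[48;2;35;35;50m🬎[0m
[38;2;15;15;25m[48;2;15;15;25m [38;2;15;15;25m[48;2;15;15;25m [38;2;35;35;50m[48;2;15;15;25m▌[38;2;15;15;25m[48;2;15;15;25m [38;2;35;35;50m[48;2;15;15;25m▌[38;2;15;15;25m[48;2;15;15;25m [38;2;35;35;50m[48;2;15;15;25m▌[38;2;15;15;25m[48;2;15;15;25m [38;2;35;35;50m[48;2;15;15;25m▌[38;2;15;15;25m[48;2;15;15;25m [0m
</frame>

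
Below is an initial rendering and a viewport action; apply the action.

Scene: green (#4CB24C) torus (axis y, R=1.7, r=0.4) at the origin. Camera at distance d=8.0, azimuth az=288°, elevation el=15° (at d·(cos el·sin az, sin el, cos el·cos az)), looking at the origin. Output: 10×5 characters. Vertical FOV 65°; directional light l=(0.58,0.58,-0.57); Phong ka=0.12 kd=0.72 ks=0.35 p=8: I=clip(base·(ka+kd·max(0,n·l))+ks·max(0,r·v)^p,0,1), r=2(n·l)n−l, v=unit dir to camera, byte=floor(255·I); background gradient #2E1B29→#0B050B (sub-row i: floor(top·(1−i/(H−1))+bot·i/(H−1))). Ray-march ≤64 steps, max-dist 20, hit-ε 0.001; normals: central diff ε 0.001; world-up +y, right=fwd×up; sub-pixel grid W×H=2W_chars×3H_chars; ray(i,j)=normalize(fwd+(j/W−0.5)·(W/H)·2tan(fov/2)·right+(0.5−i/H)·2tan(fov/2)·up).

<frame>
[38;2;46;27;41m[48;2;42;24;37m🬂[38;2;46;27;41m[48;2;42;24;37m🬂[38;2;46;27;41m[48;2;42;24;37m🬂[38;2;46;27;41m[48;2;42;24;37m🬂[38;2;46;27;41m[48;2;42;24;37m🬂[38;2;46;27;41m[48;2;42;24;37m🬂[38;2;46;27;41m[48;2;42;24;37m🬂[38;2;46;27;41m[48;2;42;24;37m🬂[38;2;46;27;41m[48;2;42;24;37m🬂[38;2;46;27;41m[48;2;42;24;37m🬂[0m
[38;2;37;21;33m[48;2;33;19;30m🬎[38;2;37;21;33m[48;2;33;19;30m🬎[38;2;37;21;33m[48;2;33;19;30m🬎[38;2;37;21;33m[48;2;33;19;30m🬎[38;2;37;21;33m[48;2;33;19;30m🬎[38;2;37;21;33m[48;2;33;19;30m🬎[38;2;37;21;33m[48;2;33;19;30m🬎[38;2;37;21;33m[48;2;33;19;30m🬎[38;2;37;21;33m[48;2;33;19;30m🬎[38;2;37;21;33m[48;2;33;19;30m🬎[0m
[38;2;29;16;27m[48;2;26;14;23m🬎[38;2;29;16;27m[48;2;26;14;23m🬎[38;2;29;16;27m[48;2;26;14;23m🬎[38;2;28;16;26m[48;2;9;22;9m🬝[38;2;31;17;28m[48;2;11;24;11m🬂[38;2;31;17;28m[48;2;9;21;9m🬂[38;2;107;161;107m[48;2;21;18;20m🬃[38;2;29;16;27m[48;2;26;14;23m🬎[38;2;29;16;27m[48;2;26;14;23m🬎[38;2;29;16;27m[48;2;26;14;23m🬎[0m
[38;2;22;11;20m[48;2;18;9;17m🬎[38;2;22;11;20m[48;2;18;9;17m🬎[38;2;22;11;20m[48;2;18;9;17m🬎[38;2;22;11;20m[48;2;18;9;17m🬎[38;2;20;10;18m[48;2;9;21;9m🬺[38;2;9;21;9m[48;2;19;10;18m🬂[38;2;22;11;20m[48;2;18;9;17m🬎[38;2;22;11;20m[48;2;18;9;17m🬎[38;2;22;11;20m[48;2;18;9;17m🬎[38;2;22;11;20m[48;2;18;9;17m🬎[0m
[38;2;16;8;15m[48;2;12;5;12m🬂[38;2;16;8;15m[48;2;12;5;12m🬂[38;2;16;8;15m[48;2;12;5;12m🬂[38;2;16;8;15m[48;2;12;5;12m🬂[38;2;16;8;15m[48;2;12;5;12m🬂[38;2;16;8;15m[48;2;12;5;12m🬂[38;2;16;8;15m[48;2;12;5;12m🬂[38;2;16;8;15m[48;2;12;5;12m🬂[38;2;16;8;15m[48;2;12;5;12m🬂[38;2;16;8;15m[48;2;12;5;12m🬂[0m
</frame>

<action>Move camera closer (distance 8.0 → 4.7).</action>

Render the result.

<frame>
[38;2;46;27;41m[48;2;42;24;37m🬂[38;2;46;27;41m[48;2;42;24;37m🬂[38;2;46;27;41m[48;2;42;24;37m🬂[38;2;46;27;41m[48;2;42;24;37m🬂[38;2;46;27;41m[48;2;42;24;37m🬂[38;2;46;27;41m[48;2;42;24;37m🬂[38;2;46;27;41m[48;2;42;24;37m🬂[38;2;46;27;41m[48;2;42;24;37m🬂[38;2;46;27;41m[48;2;42;24;37m🬂[38;2;46;27;41m[48;2;42;24;37m🬂[0m
[38;2;37;21;33m[48;2;33;19;30m🬎[38;2;37;21;33m[48;2;33;19;30m🬎[38;2;37;21;33m[48;2;33;19;30m🬎[38;2;37;21;33m[48;2;33;19;30m🬎[38;2;37;21;33m[48;2;33;19;30m🬎[38;2;37;21;33m[48;2;33;19;30m🬎[38;2;37;21;33m[48;2;33;19;30m🬎[38;2;37;21;33m[48;2;33;19;30m🬎[38;2;37;21;33m[48;2;33;19;30m🬎[38;2;37;21;33m[48;2;33;19;30m🬎[0m
[38;2;29;16;27m[48;2;26;14;23m🬎[38;2;29;16;27m[48;2;26;14;23m🬎[38;2;81;134;81m[48;2;28;22;26m🬇[38;2;47;81;47m[48;2;23;18;21m🬱[38;2;68;103;68m[48;2;16;19;15m🬯[38;2;67;105;67m[48;2;17;35;17m🬒[38;2;21;26;20m[48;2;47;84;47m🬴[38;2;56;129;56m[48;2;22;29;20m🬃[38;2;29;16;27m[48;2;26;14;23m🬎[38;2;29;16;27m[48;2;26;14;23m🬎[0m
[38;2;22;11;20m[48;2;18;9;17m🬎[38;2;22;11;20m[48;2;18;9;17m🬎[38;2;20;10;18m[48;2;9;21;9m🬺[38;2;9;21;9m[48;2;18;9;17m🬎[38;2;9;21;9m[48;2;18;9;17m🬎[38;2;9;21;9m[48;2;18;9;17m🬎[38;2;9;21;9m[48;2;18;9;17m🬎[38;2;9;21;9m[48;2;19;9;17m🬆[38;2;22;11;20m[48;2;18;9;17m🬎[38;2;22;11;20m[48;2;18;9;17m🬎[0m
[38;2;16;8;15m[48;2;12;5;12m🬂[38;2;16;8;15m[48;2;12;5;12m🬂[38;2;16;8;15m[48;2;12;5;12m🬂[38;2;16;8;15m[48;2;12;5;12m🬂[38;2;16;8;15m[48;2;12;5;12m🬂[38;2;16;8;15m[48;2;12;5;12m🬂[38;2;16;8;15m[48;2;12;5;12m🬂[38;2;16;8;15m[48;2;12;5;12m🬂[38;2;16;8;15m[48;2;12;5;12m🬂[38;2;16;8;15m[48;2;12;5;12m🬂[0m
</frame>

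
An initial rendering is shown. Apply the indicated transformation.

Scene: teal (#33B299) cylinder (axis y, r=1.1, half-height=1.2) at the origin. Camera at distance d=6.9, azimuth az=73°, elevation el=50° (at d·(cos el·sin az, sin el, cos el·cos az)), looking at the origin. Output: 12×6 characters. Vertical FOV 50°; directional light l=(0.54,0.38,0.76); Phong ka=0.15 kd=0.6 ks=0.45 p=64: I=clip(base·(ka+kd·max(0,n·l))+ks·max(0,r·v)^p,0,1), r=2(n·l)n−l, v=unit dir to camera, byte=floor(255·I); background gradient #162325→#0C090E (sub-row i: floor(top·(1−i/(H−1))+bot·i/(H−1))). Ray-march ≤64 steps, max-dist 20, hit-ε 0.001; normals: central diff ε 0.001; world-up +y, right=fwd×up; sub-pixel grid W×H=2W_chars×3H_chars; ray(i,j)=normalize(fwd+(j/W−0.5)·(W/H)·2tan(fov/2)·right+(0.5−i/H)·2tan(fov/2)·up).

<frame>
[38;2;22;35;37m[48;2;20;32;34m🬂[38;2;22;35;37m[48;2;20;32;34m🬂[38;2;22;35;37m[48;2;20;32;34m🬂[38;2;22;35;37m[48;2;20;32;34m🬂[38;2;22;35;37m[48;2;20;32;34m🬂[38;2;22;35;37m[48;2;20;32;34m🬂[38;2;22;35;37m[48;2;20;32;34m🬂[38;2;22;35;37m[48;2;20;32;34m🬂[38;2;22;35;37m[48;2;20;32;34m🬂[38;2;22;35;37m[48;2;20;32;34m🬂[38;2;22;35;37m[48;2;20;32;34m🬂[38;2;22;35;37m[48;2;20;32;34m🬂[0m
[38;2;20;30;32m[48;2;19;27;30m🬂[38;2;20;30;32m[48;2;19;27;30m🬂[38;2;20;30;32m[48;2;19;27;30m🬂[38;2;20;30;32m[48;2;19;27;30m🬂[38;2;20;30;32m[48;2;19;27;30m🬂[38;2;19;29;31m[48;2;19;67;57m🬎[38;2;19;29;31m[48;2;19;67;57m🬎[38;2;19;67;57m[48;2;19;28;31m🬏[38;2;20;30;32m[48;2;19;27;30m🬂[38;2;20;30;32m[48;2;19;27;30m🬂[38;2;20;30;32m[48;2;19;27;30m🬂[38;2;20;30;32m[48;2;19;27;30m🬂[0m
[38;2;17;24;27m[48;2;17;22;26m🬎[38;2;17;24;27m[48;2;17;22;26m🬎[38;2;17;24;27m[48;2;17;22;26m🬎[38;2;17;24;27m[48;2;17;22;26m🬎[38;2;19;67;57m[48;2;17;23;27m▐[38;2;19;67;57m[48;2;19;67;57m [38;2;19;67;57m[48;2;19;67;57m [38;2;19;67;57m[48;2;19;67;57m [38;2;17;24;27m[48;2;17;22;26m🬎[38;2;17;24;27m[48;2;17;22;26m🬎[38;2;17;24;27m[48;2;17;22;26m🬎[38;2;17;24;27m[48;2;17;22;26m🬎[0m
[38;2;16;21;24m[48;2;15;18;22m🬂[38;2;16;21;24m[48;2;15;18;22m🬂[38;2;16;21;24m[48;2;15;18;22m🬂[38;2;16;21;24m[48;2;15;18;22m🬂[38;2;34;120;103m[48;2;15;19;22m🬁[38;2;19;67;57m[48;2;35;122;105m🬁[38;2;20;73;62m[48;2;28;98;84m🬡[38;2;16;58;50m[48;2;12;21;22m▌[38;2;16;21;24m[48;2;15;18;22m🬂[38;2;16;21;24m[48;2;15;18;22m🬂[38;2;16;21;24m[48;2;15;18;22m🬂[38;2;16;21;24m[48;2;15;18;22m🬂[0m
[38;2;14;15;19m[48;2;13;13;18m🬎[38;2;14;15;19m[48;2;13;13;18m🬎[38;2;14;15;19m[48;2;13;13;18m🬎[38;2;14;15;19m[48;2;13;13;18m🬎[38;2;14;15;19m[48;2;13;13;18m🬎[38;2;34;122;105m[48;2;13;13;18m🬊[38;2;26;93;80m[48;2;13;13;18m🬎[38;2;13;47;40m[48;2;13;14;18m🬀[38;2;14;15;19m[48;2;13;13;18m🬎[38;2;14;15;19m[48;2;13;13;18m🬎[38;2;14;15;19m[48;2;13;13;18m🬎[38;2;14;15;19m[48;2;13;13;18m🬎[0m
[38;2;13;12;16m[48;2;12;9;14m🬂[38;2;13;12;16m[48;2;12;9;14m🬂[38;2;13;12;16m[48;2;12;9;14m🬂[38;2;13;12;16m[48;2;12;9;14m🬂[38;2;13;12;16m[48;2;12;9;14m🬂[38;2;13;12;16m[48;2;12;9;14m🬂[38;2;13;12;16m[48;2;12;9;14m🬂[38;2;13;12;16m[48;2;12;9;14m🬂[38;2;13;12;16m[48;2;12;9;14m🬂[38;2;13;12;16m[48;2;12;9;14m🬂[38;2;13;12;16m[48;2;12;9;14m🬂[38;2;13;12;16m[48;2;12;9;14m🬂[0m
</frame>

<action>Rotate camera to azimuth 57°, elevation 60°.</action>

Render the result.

<frame>
[38;2;22;35;37m[48;2;20;32;34m🬂[38;2;22;35;37m[48;2;20;32;34m🬂[38;2;22;35;37m[48;2;20;32;34m🬂[38;2;22;35;37m[48;2;20;32;34m🬂[38;2;22;35;37m[48;2;20;32;34m🬂[38;2;22;35;37m[48;2;20;32;34m🬂[38;2;22;35;37m[48;2;20;32;34m🬂[38;2;22;35;37m[48;2;20;32;34m🬂[38;2;22;35;37m[48;2;20;32;34m🬂[38;2;22;35;37m[48;2;20;32;34m🬂[38;2;22;35;37m[48;2;20;32;34m🬂[38;2;22;35;37m[48;2;20;32;34m🬂[0m
[38;2;20;30;32m[48;2;19;27;30m🬂[38;2;20;30;32m[48;2;19;27;30m🬂[38;2;20;30;32m[48;2;19;27;30m🬂[38;2;20;30;32m[48;2;19;27;30m🬂[38;2;20;30;32m[48;2;19;27;30m🬂[38;2;19;29;31m[48;2;19;67;57m🬎[38;2;19;29;31m[48;2;19;67;57m🬎[38;2;19;67;57m[48;2;19;28;31m🬏[38;2;20;30;32m[48;2;19;27;30m🬂[38;2;20;30;32m[48;2;19;27;30m🬂[38;2;20;30;32m[48;2;19;27;30m🬂[38;2;20;30;32m[48;2;19;27;30m🬂[0m
[38;2;17;24;27m[48;2;17;22;26m🬎[38;2;17;24;27m[48;2;17;22;26m🬎[38;2;17;24;27m[48;2;17;22;26m🬎[38;2;17;24;27m[48;2;17;22;26m🬎[38;2;19;67;57m[48;2;17;23;27m▐[38;2;19;67;57m[48;2;19;67;57m [38;2;19;67;57m[48;2;19;67;57m [38;2;19;67;57m[48;2;19;67;57m [38;2;17;24;27m[48;2;17;22;26m🬎[38;2;17;24;27m[48;2;17;22;26m🬎[38;2;17;24;27m[48;2;17;22;26m🬎[38;2;17;24;27m[48;2;17;22;26m🬎[0m
[38;2;16;21;24m[48;2;15;18;22m🬂[38;2;16;21;24m[48;2;15;18;22m🬂[38;2;16;21;24m[48;2;15;18;22m🬂[38;2;16;21;24m[48;2;15;18;22m🬂[38;2;32;113;97m[48;2;15;19;22m🬁[38;2;19;67;57m[48;2;35;124;106m🬊[38;2;19;67;57m[48;2;32;112;96m🬎[38;2;20;72;61m[48;2;15;18;22m🬕[38;2;16;21;24m[48;2;15;18;22m🬂[38;2;16;21;24m[48;2;15;18;22m🬂[38;2;16;21;24m[48;2;15;18;22m🬂[38;2;16;21;24m[48;2;15;18;22m🬂[0m
[38;2;14;15;19m[48;2;13;13;18m🬎[38;2;14;15;19m[48;2;13;13;18m🬎[38;2;14;15;19m[48;2;13;13;18m🬎[38;2;14;15;19m[48;2;13;13;18m🬎[38;2;14;15;19m[48;2;13;13;18m🬎[38;2;35;122;105m[48;2;13;14;18m🬂[38;2;32;113;97m[48;2;13;13;18m🬆[38;2;19;69;59m[48;2;13;14;18m🬀[38;2;14;15;19m[48;2;13;13;18m🬎[38;2;14;15;19m[48;2;13;13;18m🬎[38;2;14;15;19m[48;2;13;13;18m🬎[38;2;14;15;19m[48;2;13;13;18m🬎[0m
[38;2;13;12;16m[48;2;12;9;14m🬂[38;2;13;12;16m[48;2;12;9;14m🬂[38;2;13;12;16m[48;2;12;9;14m🬂[38;2;13;12;16m[48;2;12;9;14m🬂[38;2;13;12;16m[48;2;12;9;14m🬂[38;2;13;12;16m[48;2;12;9;14m🬂[38;2;13;12;16m[48;2;12;9;14m🬂[38;2;13;12;16m[48;2;12;9;14m🬂[38;2;13;12;16m[48;2;12;9;14m🬂[38;2;13;12;16m[48;2;12;9;14m🬂[38;2;13;12;16m[48;2;12;9;14m🬂[38;2;13;12;16m[48;2;12;9;14m🬂[0m
</frame>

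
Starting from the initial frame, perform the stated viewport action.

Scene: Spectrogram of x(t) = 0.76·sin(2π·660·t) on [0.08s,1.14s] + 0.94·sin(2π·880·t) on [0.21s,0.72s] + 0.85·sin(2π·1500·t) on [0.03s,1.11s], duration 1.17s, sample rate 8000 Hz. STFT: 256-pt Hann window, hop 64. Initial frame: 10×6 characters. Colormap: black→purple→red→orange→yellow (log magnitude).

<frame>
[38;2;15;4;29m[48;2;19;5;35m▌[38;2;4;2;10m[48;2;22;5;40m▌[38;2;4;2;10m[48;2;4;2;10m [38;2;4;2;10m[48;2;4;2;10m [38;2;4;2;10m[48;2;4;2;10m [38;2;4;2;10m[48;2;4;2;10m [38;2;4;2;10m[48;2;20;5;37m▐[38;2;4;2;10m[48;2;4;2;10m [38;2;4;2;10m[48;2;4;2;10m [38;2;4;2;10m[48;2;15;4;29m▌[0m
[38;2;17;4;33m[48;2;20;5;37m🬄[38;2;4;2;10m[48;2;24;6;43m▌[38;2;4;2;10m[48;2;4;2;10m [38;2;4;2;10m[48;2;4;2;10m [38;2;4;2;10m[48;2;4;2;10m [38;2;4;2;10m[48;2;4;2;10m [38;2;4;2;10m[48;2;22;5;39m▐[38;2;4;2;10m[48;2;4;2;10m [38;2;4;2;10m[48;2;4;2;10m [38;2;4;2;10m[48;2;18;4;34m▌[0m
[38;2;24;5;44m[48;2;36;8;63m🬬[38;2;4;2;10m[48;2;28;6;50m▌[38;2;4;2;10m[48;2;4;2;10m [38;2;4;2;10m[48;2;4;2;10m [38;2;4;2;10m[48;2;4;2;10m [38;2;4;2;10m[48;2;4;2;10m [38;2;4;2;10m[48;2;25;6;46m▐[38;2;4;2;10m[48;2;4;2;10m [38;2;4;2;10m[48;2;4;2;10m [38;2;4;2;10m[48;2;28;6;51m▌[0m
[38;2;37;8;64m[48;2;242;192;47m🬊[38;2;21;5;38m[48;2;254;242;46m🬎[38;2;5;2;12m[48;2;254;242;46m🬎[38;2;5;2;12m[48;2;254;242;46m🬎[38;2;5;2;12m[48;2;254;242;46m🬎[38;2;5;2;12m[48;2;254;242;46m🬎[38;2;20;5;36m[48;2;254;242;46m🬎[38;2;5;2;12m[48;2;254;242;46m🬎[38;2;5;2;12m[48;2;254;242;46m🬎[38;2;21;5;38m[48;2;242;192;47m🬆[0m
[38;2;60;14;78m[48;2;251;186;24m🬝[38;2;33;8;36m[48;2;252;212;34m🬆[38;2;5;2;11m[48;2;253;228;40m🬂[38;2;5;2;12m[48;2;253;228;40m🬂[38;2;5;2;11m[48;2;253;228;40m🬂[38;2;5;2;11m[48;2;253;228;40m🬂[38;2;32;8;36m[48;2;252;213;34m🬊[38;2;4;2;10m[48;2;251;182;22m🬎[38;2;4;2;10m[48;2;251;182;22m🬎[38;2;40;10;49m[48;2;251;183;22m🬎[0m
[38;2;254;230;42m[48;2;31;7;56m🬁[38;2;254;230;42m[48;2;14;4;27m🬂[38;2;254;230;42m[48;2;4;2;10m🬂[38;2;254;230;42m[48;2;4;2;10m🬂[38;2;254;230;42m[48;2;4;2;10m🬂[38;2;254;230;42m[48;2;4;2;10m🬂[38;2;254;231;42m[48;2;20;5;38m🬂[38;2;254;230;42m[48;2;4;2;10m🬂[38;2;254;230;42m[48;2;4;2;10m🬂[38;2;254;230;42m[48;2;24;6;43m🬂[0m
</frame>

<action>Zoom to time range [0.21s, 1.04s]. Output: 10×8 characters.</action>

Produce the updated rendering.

<frame>
[38;2;4;2;10m[48;2;4;2;10m [38;2;4;2;10m[48;2;4;2;10m [38;2;4;2;10m[48;2;4;2;10m [38;2;4;2;10m[48;2;4;2;10m [38;2;4;2;10m[48;2;4;2;10m [38;2;4;2;10m[48;2;4;2;10m [38;2;4;2;10m[48;2;19;5;36m▐[38;2;4;2;10m[48;2;4;2;10m [38;2;4;2;10m[48;2;4;2;10m [38;2;4;2;10m[48;2;4;2;10m [0m
[38;2;4;2;10m[48;2;4;2;10m [38;2;4;2;10m[48;2;4;2;10m [38;2;4;2;10m[48;2;4;2;10m [38;2;4;2;10m[48;2;4;2;10m [38;2;4;2;10m[48;2;4;2;10m [38;2;4;2;10m[48;2;4;2;10m [38;2;4;2;10m[48;2;20;5;37m▐[38;2;4;2;10m[48;2;4;2;10m [38;2;4;2;10m[48;2;4;2;10m [38;2;4;2;10m[48;2;4;2;10m [0m
[38;2;4;2;10m[48;2;4;2;10m [38;2;4;2;10m[48;2;4;2;10m [38;2;4;2;10m[48;2;4;2;10m [38;2;4;2;10m[48;2;4;2;10m [38;2;4;2;10m[48;2;4;2;10m [38;2;4;2;10m[48;2;4;2;10m [38;2;4;2;10m[48;2;22;5;40m▐[38;2;4;2;10m[48;2;4;2;10m [38;2;4;2;10m[48;2;4;2;10m [38;2;4;2;10m[48;2;4;2;10m [0m
[38;2;4;2;10m[48;2;4;2;10m [38;2;4;2;10m[48;2;4;2;10m [38;2;4;2;10m[48;2;4;2;10m [38;2;4;2;10m[48;2;4;2;10m [38;2;4;2;10m[48;2;4;2;10m [38;2;4;2;10m[48;2;4;2;10m [38;2;4;2;10m[48;2;25;6;46m▐[38;2;4;2;10m[48;2;4;2;10m [38;2;4;2;10m[48;2;4;2;10m [38;2;4;2;10m[48;2;4;2;10m [0m
[38;2;4;2;10m[48;2;254;242;46m🬎[38;2;4;2;10m[48;2;254;242;46m🬎[38;2;4;2;10m[48;2;254;242;46m🬎[38;2;4;2;10m[48;2;254;242;46m🬎[38;2;4;2;10m[48;2;254;242;46m🬎[38;2;4;2;10m[48;2;254;242;46m🬎[38;2;17;4;32m[48;2;254;242;46m🬎[38;2;4;2;10m[48;2;254;242;46m🬎[38;2;4;2;10m[48;2;254;242;46m🬎[38;2;4;2;10m[48;2;254;242;46m🬎[0m
[38;2;251;177;20m[48;2;8;2;17m🬂[38;2;251;177;20m[48;2;8;2;17m🬂[38;2;251;177;20m[48;2;8;2;17m🬂[38;2;251;177;20m[48;2;8;2;17m🬂[38;2;251;177;20m[48;2;8;2;17m🬂[38;2;251;177;20m[48;2;8;2;17m🬂[38;2;222;133;41m[48;2;24;6;36m🬒[38;2;251;177;20m[48;2;4;2;10m🬂[38;2;251;177;20m[48;2;4;2;10m🬂[38;2;251;177;20m[48;2;4;2;10m🬂[0m
[38;2;254;239;45m[48;2;251;182;22m🬰[38;2;254;239;45m[48;2;251;182;22m🬰[38;2;254;239;45m[48;2;251;182;22m🬰[38;2;254;239;45m[48;2;251;182;22m🬰[38;2;254;239;45m[48;2;251;182;22m🬰[38;2;254;239;45m[48;2;251;182;22m🬰[38;2;252;216;36m[48;2;5;2;12m🬺[38;2;5;2;12m[48;2;252;206;32m🬂[38;2;5;2;12m[48;2;252;206;32m🬂[38;2;5;2;12m[48;2;252;206;32m🬂[0m
[38;2;5;2;11m[48;2;4;2;10m🬂[38;2;5;2;11m[48;2;4;2;10m🬂[38;2;5;2;11m[48;2;4;2;10m🬂[38;2;5;2;11m[48;2;4;2;10m🬂[38;2;5;2;11m[48;2;4;2;10m🬂[38;2;5;2;11m[48;2;4;2;10m🬂[38;2;36;8;64m[48;2;4;2;10m▌[38;2;4;2;11m[48;2;4;2;10m🬂[38;2;4;2;11m[48;2;4;2;10m🬂[38;2;4;2;11m[48;2;4;2;10m🬂[0m
</frame>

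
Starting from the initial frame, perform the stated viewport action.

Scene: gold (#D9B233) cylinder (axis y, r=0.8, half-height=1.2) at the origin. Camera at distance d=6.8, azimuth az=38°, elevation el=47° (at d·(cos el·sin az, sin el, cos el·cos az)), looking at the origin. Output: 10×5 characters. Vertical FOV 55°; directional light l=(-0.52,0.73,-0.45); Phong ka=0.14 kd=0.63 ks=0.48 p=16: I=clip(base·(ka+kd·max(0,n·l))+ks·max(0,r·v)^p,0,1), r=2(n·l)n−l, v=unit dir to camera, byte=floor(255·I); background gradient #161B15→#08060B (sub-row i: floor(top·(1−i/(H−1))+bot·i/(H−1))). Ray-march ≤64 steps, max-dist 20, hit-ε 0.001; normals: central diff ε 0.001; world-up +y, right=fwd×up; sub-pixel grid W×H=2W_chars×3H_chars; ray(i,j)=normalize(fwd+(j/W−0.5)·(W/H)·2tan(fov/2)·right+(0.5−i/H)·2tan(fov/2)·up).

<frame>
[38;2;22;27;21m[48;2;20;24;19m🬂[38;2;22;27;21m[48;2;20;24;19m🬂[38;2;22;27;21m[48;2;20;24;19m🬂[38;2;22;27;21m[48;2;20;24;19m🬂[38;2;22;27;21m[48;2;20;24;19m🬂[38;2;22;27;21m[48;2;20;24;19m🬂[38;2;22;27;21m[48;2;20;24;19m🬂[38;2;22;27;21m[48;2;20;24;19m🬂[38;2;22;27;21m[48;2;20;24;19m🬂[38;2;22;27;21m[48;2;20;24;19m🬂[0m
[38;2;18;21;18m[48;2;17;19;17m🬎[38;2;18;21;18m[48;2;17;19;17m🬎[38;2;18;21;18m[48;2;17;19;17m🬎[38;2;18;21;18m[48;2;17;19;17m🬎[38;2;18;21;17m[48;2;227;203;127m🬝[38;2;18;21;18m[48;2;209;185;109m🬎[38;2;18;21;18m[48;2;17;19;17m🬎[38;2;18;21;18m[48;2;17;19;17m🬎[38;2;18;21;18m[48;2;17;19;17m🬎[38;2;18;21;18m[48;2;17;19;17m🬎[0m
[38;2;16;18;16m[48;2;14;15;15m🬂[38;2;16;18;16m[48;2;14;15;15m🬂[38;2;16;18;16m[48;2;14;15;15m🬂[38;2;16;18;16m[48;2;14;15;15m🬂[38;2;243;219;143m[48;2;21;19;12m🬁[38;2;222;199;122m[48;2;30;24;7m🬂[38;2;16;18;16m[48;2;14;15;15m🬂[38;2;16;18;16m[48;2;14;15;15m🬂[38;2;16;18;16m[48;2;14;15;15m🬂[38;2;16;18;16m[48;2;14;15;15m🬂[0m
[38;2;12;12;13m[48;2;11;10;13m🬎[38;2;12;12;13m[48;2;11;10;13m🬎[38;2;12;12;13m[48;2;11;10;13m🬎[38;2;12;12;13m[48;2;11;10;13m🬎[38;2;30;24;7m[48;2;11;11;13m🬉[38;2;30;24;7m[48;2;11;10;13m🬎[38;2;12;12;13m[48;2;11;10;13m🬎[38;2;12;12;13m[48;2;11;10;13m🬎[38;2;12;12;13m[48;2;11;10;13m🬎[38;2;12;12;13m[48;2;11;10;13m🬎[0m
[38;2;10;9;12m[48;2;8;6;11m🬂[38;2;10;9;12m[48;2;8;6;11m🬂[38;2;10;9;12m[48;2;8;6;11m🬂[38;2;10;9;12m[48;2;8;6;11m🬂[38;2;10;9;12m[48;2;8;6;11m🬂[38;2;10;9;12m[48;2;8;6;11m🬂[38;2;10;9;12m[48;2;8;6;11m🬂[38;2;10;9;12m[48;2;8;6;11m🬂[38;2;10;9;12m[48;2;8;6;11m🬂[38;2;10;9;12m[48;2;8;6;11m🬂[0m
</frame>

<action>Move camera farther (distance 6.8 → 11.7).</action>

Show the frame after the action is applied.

<frame>
[38;2;22;27;21m[48;2;20;24;19m🬂[38;2;22;27;21m[48;2;20;24;19m🬂[38;2;22;27;21m[48;2;20;24;19m🬂[38;2;22;27;21m[48;2;20;24;19m🬂[38;2;22;27;21m[48;2;20;24;19m🬂[38;2;22;27;21m[48;2;20;24;19m🬂[38;2;22;27;21m[48;2;20;24;19m🬂[38;2;22;27;21m[48;2;20;24;19m🬂[38;2;22;27;21m[48;2;20;24;19m🬂[38;2;22;27;21m[48;2;20;24;19m🬂[0m
[38;2;18;21;18m[48;2;17;19;17m🬎[38;2;18;21;18m[48;2;17;19;17m🬎[38;2;18;21;18m[48;2;17;19;17m🬎[38;2;18;21;18m[48;2;17;19;17m🬎[38;2;18;21;18m[48;2;17;19;17m🬎[38;2;18;21;18m[48;2;17;19;17m🬎[38;2;18;21;18m[48;2;17;19;17m🬎[38;2;18;21;18m[48;2;17;19;17m🬎[38;2;18;21;18m[48;2;17;19;17m🬎[38;2;18;21;18m[48;2;17;19;17m🬎[0m
[38;2;16;18;16m[48;2;14;15;15m🬂[38;2;16;18;16m[48;2;14;15;15m🬂[38;2;16;18;16m[48;2;14;15;15m🬂[38;2;16;18;16m[48;2;14;15;15m🬂[38;2;30;24;7m[48;2;15;16;15m🬇[38;2;235;212;135m[48;2;22;20;11m🬄[38;2;16;18;16m[48;2;14;15;15m🬂[38;2;16;18;16m[48;2;14;15;15m🬂[38;2;16;18;16m[48;2;14;15;15m🬂[38;2;16;18;16m[48;2;14;15;15m🬂[0m
[38;2;12;12;13m[48;2;11;10;13m🬎[38;2;12;12;13m[48;2;11;10;13m🬎[38;2;12;12;13m[48;2;11;10;13m🬎[38;2;12;12;13m[48;2;11;10;13m🬎[38;2;12;12;13m[48;2;11;10;13m🬎[38;2;30;24;7m[48;2;11;11;13m🬀[38;2;12;12;13m[48;2;11;10;13m🬎[38;2;12;12;13m[48;2;11;10;13m🬎[38;2;12;12;13m[48;2;11;10;13m🬎[38;2;12;12;13m[48;2;11;10;13m🬎[0m
[38;2;10;9;12m[48;2;8;6;11m🬂[38;2;10;9;12m[48;2;8;6;11m🬂[38;2;10;9;12m[48;2;8;6;11m🬂[38;2;10;9;12m[48;2;8;6;11m🬂[38;2;10;9;12m[48;2;8;6;11m🬂[38;2;10;9;12m[48;2;8;6;11m🬂[38;2;10;9;12m[48;2;8;6;11m🬂[38;2;10;9;12m[48;2;8;6;11m🬂[38;2;10;9;12m[48;2;8;6;11m🬂[38;2;10;9;12m[48;2;8;6;11m🬂[0m
</frame>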